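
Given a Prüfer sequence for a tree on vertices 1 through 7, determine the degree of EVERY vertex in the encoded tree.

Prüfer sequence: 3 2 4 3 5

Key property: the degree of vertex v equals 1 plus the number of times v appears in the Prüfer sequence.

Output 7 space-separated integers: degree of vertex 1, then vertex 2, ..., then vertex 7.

p_1 = 3: count[3] becomes 1
p_2 = 2: count[2] becomes 1
p_3 = 4: count[4] becomes 1
p_4 = 3: count[3] becomes 2
p_5 = 5: count[5] becomes 1
Degrees (1 + count): deg[1]=1+0=1, deg[2]=1+1=2, deg[3]=1+2=3, deg[4]=1+1=2, deg[5]=1+1=2, deg[6]=1+0=1, deg[7]=1+0=1

Answer: 1 2 3 2 2 1 1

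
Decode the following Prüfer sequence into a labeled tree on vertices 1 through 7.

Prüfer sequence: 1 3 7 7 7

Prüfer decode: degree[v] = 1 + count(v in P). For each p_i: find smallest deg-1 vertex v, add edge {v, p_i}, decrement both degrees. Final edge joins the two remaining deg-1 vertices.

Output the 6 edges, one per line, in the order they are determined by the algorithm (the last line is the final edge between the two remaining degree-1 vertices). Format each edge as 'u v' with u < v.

Initial degrees: {1:2, 2:1, 3:2, 4:1, 5:1, 6:1, 7:4}
Step 1: smallest deg-1 vertex = 2, p_1 = 1. Add edge {1,2}. Now deg[2]=0, deg[1]=1.
Step 2: smallest deg-1 vertex = 1, p_2 = 3. Add edge {1,3}. Now deg[1]=0, deg[3]=1.
Step 3: smallest deg-1 vertex = 3, p_3 = 7. Add edge {3,7}. Now deg[3]=0, deg[7]=3.
Step 4: smallest deg-1 vertex = 4, p_4 = 7. Add edge {4,7}. Now deg[4]=0, deg[7]=2.
Step 5: smallest deg-1 vertex = 5, p_5 = 7. Add edge {5,7}. Now deg[5]=0, deg[7]=1.
Final: two remaining deg-1 vertices are 6, 7. Add edge {6,7}.

Answer: 1 2
1 3
3 7
4 7
5 7
6 7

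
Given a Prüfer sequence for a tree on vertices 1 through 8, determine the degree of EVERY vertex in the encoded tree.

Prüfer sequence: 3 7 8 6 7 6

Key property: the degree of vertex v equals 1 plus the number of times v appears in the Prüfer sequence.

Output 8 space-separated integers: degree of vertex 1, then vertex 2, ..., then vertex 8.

p_1 = 3: count[3] becomes 1
p_2 = 7: count[7] becomes 1
p_3 = 8: count[8] becomes 1
p_4 = 6: count[6] becomes 1
p_5 = 7: count[7] becomes 2
p_6 = 6: count[6] becomes 2
Degrees (1 + count): deg[1]=1+0=1, deg[2]=1+0=1, deg[3]=1+1=2, deg[4]=1+0=1, deg[5]=1+0=1, deg[6]=1+2=3, deg[7]=1+2=3, deg[8]=1+1=2

Answer: 1 1 2 1 1 3 3 2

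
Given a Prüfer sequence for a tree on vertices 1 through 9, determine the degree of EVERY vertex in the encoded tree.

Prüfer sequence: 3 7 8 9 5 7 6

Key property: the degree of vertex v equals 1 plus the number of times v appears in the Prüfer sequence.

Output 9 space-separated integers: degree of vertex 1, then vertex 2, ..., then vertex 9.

Answer: 1 1 2 1 2 2 3 2 2

Derivation:
p_1 = 3: count[3] becomes 1
p_2 = 7: count[7] becomes 1
p_3 = 8: count[8] becomes 1
p_4 = 9: count[9] becomes 1
p_5 = 5: count[5] becomes 1
p_6 = 7: count[7] becomes 2
p_7 = 6: count[6] becomes 1
Degrees (1 + count): deg[1]=1+0=1, deg[2]=1+0=1, deg[3]=1+1=2, deg[4]=1+0=1, deg[5]=1+1=2, deg[6]=1+1=2, deg[7]=1+2=3, deg[8]=1+1=2, deg[9]=1+1=2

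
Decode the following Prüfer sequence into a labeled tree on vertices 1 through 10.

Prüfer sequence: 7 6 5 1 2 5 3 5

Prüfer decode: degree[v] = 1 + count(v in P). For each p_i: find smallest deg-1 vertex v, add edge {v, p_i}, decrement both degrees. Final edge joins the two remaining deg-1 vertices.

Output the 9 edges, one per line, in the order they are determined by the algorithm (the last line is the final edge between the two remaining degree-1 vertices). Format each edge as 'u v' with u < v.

Answer: 4 7
6 7
5 6
1 8
1 2
2 5
3 9
3 5
5 10

Derivation:
Initial degrees: {1:2, 2:2, 3:2, 4:1, 5:4, 6:2, 7:2, 8:1, 9:1, 10:1}
Step 1: smallest deg-1 vertex = 4, p_1 = 7. Add edge {4,7}. Now deg[4]=0, deg[7]=1.
Step 2: smallest deg-1 vertex = 7, p_2 = 6. Add edge {6,7}. Now deg[7]=0, deg[6]=1.
Step 3: smallest deg-1 vertex = 6, p_3 = 5. Add edge {5,6}. Now deg[6]=0, deg[5]=3.
Step 4: smallest deg-1 vertex = 8, p_4 = 1. Add edge {1,8}. Now deg[8]=0, deg[1]=1.
Step 5: smallest deg-1 vertex = 1, p_5 = 2. Add edge {1,2}. Now deg[1]=0, deg[2]=1.
Step 6: smallest deg-1 vertex = 2, p_6 = 5. Add edge {2,5}. Now deg[2]=0, deg[5]=2.
Step 7: smallest deg-1 vertex = 9, p_7 = 3. Add edge {3,9}. Now deg[9]=0, deg[3]=1.
Step 8: smallest deg-1 vertex = 3, p_8 = 5. Add edge {3,5}. Now deg[3]=0, deg[5]=1.
Final: two remaining deg-1 vertices are 5, 10. Add edge {5,10}.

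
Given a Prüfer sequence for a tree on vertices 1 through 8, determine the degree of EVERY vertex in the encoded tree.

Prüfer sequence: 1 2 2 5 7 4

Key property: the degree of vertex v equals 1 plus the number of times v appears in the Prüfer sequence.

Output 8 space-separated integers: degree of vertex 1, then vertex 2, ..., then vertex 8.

Answer: 2 3 1 2 2 1 2 1

Derivation:
p_1 = 1: count[1] becomes 1
p_2 = 2: count[2] becomes 1
p_3 = 2: count[2] becomes 2
p_4 = 5: count[5] becomes 1
p_5 = 7: count[7] becomes 1
p_6 = 4: count[4] becomes 1
Degrees (1 + count): deg[1]=1+1=2, deg[2]=1+2=3, deg[3]=1+0=1, deg[4]=1+1=2, deg[5]=1+1=2, deg[6]=1+0=1, deg[7]=1+1=2, deg[8]=1+0=1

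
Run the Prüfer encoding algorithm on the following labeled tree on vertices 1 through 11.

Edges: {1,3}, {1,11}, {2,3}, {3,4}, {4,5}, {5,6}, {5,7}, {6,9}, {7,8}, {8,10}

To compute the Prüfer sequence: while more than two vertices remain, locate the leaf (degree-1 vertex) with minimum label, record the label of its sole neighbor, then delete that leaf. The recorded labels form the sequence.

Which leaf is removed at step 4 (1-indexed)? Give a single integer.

Step 1: current leaves = {2,9,10,11}. Remove leaf 2 (neighbor: 3).
Step 2: current leaves = {9,10,11}. Remove leaf 9 (neighbor: 6).
Step 3: current leaves = {6,10,11}. Remove leaf 6 (neighbor: 5).
Step 4: current leaves = {10,11}. Remove leaf 10 (neighbor: 8).

Answer: 10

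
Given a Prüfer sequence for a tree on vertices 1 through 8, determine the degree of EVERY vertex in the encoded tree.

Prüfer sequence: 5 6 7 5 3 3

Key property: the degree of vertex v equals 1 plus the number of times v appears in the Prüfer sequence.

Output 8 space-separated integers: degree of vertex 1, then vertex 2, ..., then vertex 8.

p_1 = 5: count[5] becomes 1
p_2 = 6: count[6] becomes 1
p_3 = 7: count[7] becomes 1
p_4 = 5: count[5] becomes 2
p_5 = 3: count[3] becomes 1
p_6 = 3: count[3] becomes 2
Degrees (1 + count): deg[1]=1+0=1, deg[2]=1+0=1, deg[3]=1+2=3, deg[4]=1+0=1, deg[5]=1+2=3, deg[6]=1+1=2, deg[7]=1+1=2, deg[8]=1+0=1

Answer: 1 1 3 1 3 2 2 1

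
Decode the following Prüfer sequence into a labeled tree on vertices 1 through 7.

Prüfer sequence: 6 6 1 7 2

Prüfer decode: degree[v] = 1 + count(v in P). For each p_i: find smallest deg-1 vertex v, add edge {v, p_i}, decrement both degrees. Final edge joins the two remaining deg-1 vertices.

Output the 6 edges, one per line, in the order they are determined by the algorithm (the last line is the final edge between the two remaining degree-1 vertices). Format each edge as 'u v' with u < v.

Initial degrees: {1:2, 2:2, 3:1, 4:1, 5:1, 6:3, 7:2}
Step 1: smallest deg-1 vertex = 3, p_1 = 6. Add edge {3,6}. Now deg[3]=0, deg[6]=2.
Step 2: smallest deg-1 vertex = 4, p_2 = 6. Add edge {4,6}. Now deg[4]=0, deg[6]=1.
Step 3: smallest deg-1 vertex = 5, p_3 = 1. Add edge {1,5}. Now deg[5]=0, deg[1]=1.
Step 4: smallest deg-1 vertex = 1, p_4 = 7. Add edge {1,7}. Now deg[1]=0, deg[7]=1.
Step 5: smallest deg-1 vertex = 6, p_5 = 2. Add edge {2,6}. Now deg[6]=0, deg[2]=1.
Final: two remaining deg-1 vertices are 2, 7. Add edge {2,7}.

Answer: 3 6
4 6
1 5
1 7
2 6
2 7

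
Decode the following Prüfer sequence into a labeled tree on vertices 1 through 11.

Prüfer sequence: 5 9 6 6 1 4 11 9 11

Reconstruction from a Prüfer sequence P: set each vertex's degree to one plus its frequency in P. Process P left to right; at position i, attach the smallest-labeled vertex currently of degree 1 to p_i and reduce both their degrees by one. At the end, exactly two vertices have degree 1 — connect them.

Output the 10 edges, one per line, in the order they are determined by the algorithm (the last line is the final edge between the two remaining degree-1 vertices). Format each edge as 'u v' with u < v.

Answer: 2 5
3 9
5 6
6 7
1 6
1 4
4 11
8 9
9 11
10 11

Derivation:
Initial degrees: {1:2, 2:1, 3:1, 4:2, 5:2, 6:3, 7:1, 8:1, 9:3, 10:1, 11:3}
Step 1: smallest deg-1 vertex = 2, p_1 = 5. Add edge {2,5}. Now deg[2]=0, deg[5]=1.
Step 2: smallest deg-1 vertex = 3, p_2 = 9. Add edge {3,9}. Now deg[3]=0, deg[9]=2.
Step 3: smallest deg-1 vertex = 5, p_3 = 6. Add edge {5,6}. Now deg[5]=0, deg[6]=2.
Step 4: smallest deg-1 vertex = 7, p_4 = 6. Add edge {6,7}. Now deg[7]=0, deg[6]=1.
Step 5: smallest deg-1 vertex = 6, p_5 = 1. Add edge {1,6}. Now deg[6]=0, deg[1]=1.
Step 6: smallest deg-1 vertex = 1, p_6 = 4. Add edge {1,4}. Now deg[1]=0, deg[4]=1.
Step 7: smallest deg-1 vertex = 4, p_7 = 11. Add edge {4,11}. Now deg[4]=0, deg[11]=2.
Step 8: smallest deg-1 vertex = 8, p_8 = 9. Add edge {8,9}. Now deg[8]=0, deg[9]=1.
Step 9: smallest deg-1 vertex = 9, p_9 = 11. Add edge {9,11}. Now deg[9]=0, deg[11]=1.
Final: two remaining deg-1 vertices are 10, 11. Add edge {10,11}.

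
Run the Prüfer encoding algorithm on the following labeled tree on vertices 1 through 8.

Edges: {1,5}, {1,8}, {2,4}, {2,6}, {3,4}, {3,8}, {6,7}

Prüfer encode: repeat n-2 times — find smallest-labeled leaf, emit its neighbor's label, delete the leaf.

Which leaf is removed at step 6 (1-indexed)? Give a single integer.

Answer: 4

Derivation:
Step 1: current leaves = {5,7}. Remove leaf 5 (neighbor: 1).
Step 2: current leaves = {1,7}. Remove leaf 1 (neighbor: 8).
Step 3: current leaves = {7,8}. Remove leaf 7 (neighbor: 6).
Step 4: current leaves = {6,8}. Remove leaf 6 (neighbor: 2).
Step 5: current leaves = {2,8}. Remove leaf 2 (neighbor: 4).
Step 6: current leaves = {4,8}. Remove leaf 4 (neighbor: 3).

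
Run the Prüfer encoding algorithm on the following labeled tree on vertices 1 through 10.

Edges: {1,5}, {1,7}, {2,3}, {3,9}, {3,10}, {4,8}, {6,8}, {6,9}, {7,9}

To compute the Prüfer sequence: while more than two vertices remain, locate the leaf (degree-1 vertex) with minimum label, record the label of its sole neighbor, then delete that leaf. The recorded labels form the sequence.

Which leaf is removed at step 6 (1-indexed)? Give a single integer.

Step 1: current leaves = {2,4,5,10}. Remove leaf 2 (neighbor: 3).
Step 2: current leaves = {4,5,10}. Remove leaf 4 (neighbor: 8).
Step 3: current leaves = {5,8,10}. Remove leaf 5 (neighbor: 1).
Step 4: current leaves = {1,8,10}. Remove leaf 1 (neighbor: 7).
Step 5: current leaves = {7,8,10}. Remove leaf 7 (neighbor: 9).
Step 6: current leaves = {8,10}. Remove leaf 8 (neighbor: 6).

Answer: 8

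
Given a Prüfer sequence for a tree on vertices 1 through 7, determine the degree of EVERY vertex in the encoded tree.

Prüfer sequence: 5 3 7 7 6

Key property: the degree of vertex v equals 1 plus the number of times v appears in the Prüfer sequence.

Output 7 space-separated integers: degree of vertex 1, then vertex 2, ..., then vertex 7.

p_1 = 5: count[5] becomes 1
p_2 = 3: count[3] becomes 1
p_3 = 7: count[7] becomes 1
p_4 = 7: count[7] becomes 2
p_5 = 6: count[6] becomes 1
Degrees (1 + count): deg[1]=1+0=1, deg[2]=1+0=1, deg[3]=1+1=2, deg[4]=1+0=1, deg[5]=1+1=2, deg[6]=1+1=2, deg[7]=1+2=3

Answer: 1 1 2 1 2 2 3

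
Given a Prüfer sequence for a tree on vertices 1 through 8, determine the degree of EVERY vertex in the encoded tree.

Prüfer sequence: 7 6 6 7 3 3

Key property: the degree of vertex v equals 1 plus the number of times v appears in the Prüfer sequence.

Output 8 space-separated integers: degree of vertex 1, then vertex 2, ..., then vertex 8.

Answer: 1 1 3 1 1 3 3 1

Derivation:
p_1 = 7: count[7] becomes 1
p_2 = 6: count[6] becomes 1
p_3 = 6: count[6] becomes 2
p_4 = 7: count[7] becomes 2
p_5 = 3: count[3] becomes 1
p_6 = 3: count[3] becomes 2
Degrees (1 + count): deg[1]=1+0=1, deg[2]=1+0=1, deg[3]=1+2=3, deg[4]=1+0=1, deg[5]=1+0=1, deg[6]=1+2=3, deg[7]=1+2=3, deg[8]=1+0=1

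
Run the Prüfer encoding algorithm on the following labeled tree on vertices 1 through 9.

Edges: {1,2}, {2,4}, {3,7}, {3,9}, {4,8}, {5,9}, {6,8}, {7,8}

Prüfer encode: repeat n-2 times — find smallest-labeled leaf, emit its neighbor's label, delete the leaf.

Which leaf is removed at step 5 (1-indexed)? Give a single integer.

Step 1: current leaves = {1,5,6}. Remove leaf 1 (neighbor: 2).
Step 2: current leaves = {2,5,6}. Remove leaf 2 (neighbor: 4).
Step 3: current leaves = {4,5,6}. Remove leaf 4 (neighbor: 8).
Step 4: current leaves = {5,6}. Remove leaf 5 (neighbor: 9).
Step 5: current leaves = {6,9}. Remove leaf 6 (neighbor: 8).

Answer: 6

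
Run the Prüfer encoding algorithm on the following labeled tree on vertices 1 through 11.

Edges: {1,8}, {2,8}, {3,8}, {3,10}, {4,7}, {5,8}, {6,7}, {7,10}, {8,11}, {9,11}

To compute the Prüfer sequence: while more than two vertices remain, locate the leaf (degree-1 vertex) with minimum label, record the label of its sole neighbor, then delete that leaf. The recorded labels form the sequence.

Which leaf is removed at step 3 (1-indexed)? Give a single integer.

Step 1: current leaves = {1,2,4,5,6,9}. Remove leaf 1 (neighbor: 8).
Step 2: current leaves = {2,4,5,6,9}. Remove leaf 2 (neighbor: 8).
Step 3: current leaves = {4,5,6,9}. Remove leaf 4 (neighbor: 7).

Answer: 4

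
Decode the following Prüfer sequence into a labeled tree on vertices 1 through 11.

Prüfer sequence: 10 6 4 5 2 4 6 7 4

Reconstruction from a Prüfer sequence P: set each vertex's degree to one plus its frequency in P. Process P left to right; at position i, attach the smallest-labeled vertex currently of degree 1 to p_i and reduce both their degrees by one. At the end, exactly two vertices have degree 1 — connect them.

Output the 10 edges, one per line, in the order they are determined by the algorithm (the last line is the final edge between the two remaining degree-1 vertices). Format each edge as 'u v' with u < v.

Answer: 1 10
3 6
4 8
5 9
2 5
2 4
6 10
6 7
4 7
4 11

Derivation:
Initial degrees: {1:1, 2:2, 3:1, 4:4, 5:2, 6:3, 7:2, 8:1, 9:1, 10:2, 11:1}
Step 1: smallest deg-1 vertex = 1, p_1 = 10. Add edge {1,10}. Now deg[1]=0, deg[10]=1.
Step 2: smallest deg-1 vertex = 3, p_2 = 6. Add edge {3,6}. Now deg[3]=0, deg[6]=2.
Step 3: smallest deg-1 vertex = 8, p_3 = 4. Add edge {4,8}. Now deg[8]=0, deg[4]=3.
Step 4: smallest deg-1 vertex = 9, p_4 = 5. Add edge {5,9}. Now deg[9]=0, deg[5]=1.
Step 5: smallest deg-1 vertex = 5, p_5 = 2. Add edge {2,5}. Now deg[5]=0, deg[2]=1.
Step 6: smallest deg-1 vertex = 2, p_6 = 4. Add edge {2,4}. Now deg[2]=0, deg[4]=2.
Step 7: smallest deg-1 vertex = 10, p_7 = 6. Add edge {6,10}. Now deg[10]=0, deg[6]=1.
Step 8: smallest deg-1 vertex = 6, p_8 = 7. Add edge {6,7}. Now deg[6]=0, deg[7]=1.
Step 9: smallest deg-1 vertex = 7, p_9 = 4. Add edge {4,7}. Now deg[7]=0, deg[4]=1.
Final: two remaining deg-1 vertices are 4, 11. Add edge {4,11}.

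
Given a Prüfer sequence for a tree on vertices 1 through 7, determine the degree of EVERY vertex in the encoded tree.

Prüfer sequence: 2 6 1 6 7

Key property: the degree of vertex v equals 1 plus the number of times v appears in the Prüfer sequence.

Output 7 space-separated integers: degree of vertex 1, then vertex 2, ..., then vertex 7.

Answer: 2 2 1 1 1 3 2

Derivation:
p_1 = 2: count[2] becomes 1
p_2 = 6: count[6] becomes 1
p_3 = 1: count[1] becomes 1
p_4 = 6: count[6] becomes 2
p_5 = 7: count[7] becomes 1
Degrees (1 + count): deg[1]=1+1=2, deg[2]=1+1=2, deg[3]=1+0=1, deg[4]=1+0=1, deg[5]=1+0=1, deg[6]=1+2=3, deg[7]=1+1=2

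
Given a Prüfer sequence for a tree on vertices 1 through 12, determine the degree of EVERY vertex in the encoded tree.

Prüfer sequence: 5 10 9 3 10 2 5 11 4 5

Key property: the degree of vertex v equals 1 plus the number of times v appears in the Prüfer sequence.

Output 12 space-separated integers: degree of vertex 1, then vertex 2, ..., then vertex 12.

p_1 = 5: count[5] becomes 1
p_2 = 10: count[10] becomes 1
p_3 = 9: count[9] becomes 1
p_4 = 3: count[3] becomes 1
p_5 = 10: count[10] becomes 2
p_6 = 2: count[2] becomes 1
p_7 = 5: count[5] becomes 2
p_8 = 11: count[11] becomes 1
p_9 = 4: count[4] becomes 1
p_10 = 5: count[5] becomes 3
Degrees (1 + count): deg[1]=1+0=1, deg[2]=1+1=2, deg[3]=1+1=2, deg[4]=1+1=2, deg[5]=1+3=4, deg[6]=1+0=1, deg[7]=1+0=1, deg[8]=1+0=1, deg[9]=1+1=2, deg[10]=1+2=3, deg[11]=1+1=2, deg[12]=1+0=1

Answer: 1 2 2 2 4 1 1 1 2 3 2 1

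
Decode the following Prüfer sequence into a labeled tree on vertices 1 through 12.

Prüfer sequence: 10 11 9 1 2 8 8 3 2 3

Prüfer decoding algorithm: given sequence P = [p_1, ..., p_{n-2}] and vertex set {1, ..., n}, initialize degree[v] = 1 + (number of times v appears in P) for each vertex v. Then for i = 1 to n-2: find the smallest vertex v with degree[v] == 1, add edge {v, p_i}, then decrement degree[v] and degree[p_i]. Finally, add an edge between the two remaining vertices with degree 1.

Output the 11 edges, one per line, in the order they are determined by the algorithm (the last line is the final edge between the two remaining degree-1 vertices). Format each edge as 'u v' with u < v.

Answer: 4 10
5 11
6 9
1 7
1 2
8 9
8 10
3 8
2 11
2 3
3 12

Derivation:
Initial degrees: {1:2, 2:3, 3:3, 4:1, 5:1, 6:1, 7:1, 8:3, 9:2, 10:2, 11:2, 12:1}
Step 1: smallest deg-1 vertex = 4, p_1 = 10. Add edge {4,10}. Now deg[4]=0, deg[10]=1.
Step 2: smallest deg-1 vertex = 5, p_2 = 11. Add edge {5,11}. Now deg[5]=0, deg[11]=1.
Step 3: smallest deg-1 vertex = 6, p_3 = 9. Add edge {6,9}. Now deg[6]=0, deg[9]=1.
Step 4: smallest deg-1 vertex = 7, p_4 = 1. Add edge {1,7}. Now deg[7]=0, deg[1]=1.
Step 5: smallest deg-1 vertex = 1, p_5 = 2. Add edge {1,2}. Now deg[1]=0, deg[2]=2.
Step 6: smallest deg-1 vertex = 9, p_6 = 8. Add edge {8,9}. Now deg[9]=0, deg[8]=2.
Step 7: smallest deg-1 vertex = 10, p_7 = 8. Add edge {8,10}. Now deg[10]=0, deg[8]=1.
Step 8: smallest deg-1 vertex = 8, p_8 = 3. Add edge {3,8}. Now deg[8]=0, deg[3]=2.
Step 9: smallest deg-1 vertex = 11, p_9 = 2. Add edge {2,11}. Now deg[11]=0, deg[2]=1.
Step 10: smallest deg-1 vertex = 2, p_10 = 3. Add edge {2,3}. Now deg[2]=0, deg[3]=1.
Final: two remaining deg-1 vertices are 3, 12. Add edge {3,12}.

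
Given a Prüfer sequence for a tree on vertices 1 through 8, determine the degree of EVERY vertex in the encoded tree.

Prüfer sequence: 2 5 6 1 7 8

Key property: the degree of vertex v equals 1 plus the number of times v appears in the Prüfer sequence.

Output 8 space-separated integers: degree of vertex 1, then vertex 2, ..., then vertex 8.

p_1 = 2: count[2] becomes 1
p_2 = 5: count[5] becomes 1
p_3 = 6: count[6] becomes 1
p_4 = 1: count[1] becomes 1
p_5 = 7: count[7] becomes 1
p_6 = 8: count[8] becomes 1
Degrees (1 + count): deg[1]=1+1=2, deg[2]=1+1=2, deg[3]=1+0=1, deg[4]=1+0=1, deg[5]=1+1=2, deg[6]=1+1=2, deg[7]=1+1=2, deg[8]=1+1=2

Answer: 2 2 1 1 2 2 2 2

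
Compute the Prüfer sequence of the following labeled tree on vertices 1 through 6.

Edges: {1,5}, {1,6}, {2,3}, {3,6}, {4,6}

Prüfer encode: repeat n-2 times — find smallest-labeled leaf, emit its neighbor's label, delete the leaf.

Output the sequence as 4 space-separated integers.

Step 1: leaves = {2,4,5}. Remove smallest leaf 2, emit neighbor 3.
Step 2: leaves = {3,4,5}. Remove smallest leaf 3, emit neighbor 6.
Step 3: leaves = {4,5}. Remove smallest leaf 4, emit neighbor 6.
Step 4: leaves = {5,6}. Remove smallest leaf 5, emit neighbor 1.
Done: 2 vertices remain (1, 6). Sequence = [3 6 6 1]

Answer: 3 6 6 1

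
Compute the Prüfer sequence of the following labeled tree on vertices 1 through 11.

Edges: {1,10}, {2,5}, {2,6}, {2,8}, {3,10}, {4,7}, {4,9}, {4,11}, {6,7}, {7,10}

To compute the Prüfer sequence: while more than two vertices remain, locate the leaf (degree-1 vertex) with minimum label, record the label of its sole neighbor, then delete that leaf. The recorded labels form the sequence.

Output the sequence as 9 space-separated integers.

Answer: 10 10 2 2 6 7 4 7 4

Derivation:
Step 1: leaves = {1,3,5,8,9,11}. Remove smallest leaf 1, emit neighbor 10.
Step 2: leaves = {3,5,8,9,11}. Remove smallest leaf 3, emit neighbor 10.
Step 3: leaves = {5,8,9,10,11}. Remove smallest leaf 5, emit neighbor 2.
Step 4: leaves = {8,9,10,11}. Remove smallest leaf 8, emit neighbor 2.
Step 5: leaves = {2,9,10,11}. Remove smallest leaf 2, emit neighbor 6.
Step 6: leaves = {6,9,10,11}. Remove smallest leaf 6, emit neighbor 7.
Step 7: leaves = {9,10,11}. Remove smallest leaf 9, emit neighbor 4.
Step 8: leaves = {10,11}. Remove smallest leaf 10, emit neighbor 7.
Step 9: leaves = {7,11}. Remove smallest leaf 7, emit neighbor 4.
Done: 2 vertices remain (4, 11). Sequence = [10 10 2 2 6 7 4 7 4]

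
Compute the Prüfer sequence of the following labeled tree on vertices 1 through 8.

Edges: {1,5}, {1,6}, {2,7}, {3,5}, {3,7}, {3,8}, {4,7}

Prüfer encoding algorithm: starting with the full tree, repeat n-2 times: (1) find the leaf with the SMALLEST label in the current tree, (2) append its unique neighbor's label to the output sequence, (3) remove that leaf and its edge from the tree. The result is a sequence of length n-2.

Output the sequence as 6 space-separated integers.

Answer: 7 7 1 5 3 3

Derivation:
Step 1: leaves = {2,4,6,8}. Remove smallest leaf 2, emit neighbor 7.
Step 2: leaves = {4,6,8}. Remove smallest leaf 4, emit neighbor 7.
Step 3: leaves = {6,7,8}. Remove smallest leaf 6, emit neighbor 1.
Step 4: leaves = {1,7,8}. Remove smallest leaf 1, emit neighbor 5.
Step 5: leaves = {5,7,8}. Remove smallest leaf 5, emit neighbor 3.
Step 6: leaves = {7,8}. Remove smallest leaf 7, emit neighbor 3.
Done: 2 vertices remain (3, 8). Sequence = [7 7 1 5 3 3]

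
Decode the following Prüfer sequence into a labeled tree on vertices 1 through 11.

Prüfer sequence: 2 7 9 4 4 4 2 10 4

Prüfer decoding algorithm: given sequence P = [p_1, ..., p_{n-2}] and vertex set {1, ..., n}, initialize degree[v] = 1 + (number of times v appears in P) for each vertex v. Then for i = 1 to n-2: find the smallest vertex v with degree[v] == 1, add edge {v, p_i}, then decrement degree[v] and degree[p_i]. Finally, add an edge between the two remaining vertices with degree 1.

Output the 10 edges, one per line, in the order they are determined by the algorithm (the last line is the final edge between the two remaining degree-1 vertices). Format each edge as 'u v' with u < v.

Initial degrees: {1:1, 2:3, 3:1, 4:5, 5:1, 6:1, 7:2, 8:1, 9:2, 10:2, 11:1}
Step 1: smallest deg-1 vertex = 1, p_1 = 2. Add edge {1,2}. Now deg[1]=0, deg[2]=2.
Step 2: smallest deg-1 vertex = 3, p_2 = 7. Add edge {3,7}. Now deg[3]=0, deg[7]=1.
Step 3: smallest deg-1 vertex = 5, p_3 = 9. Add edge {5,9}. Now deg[5]=0, deg[9]=1.
Step 4: smallest deg-1 vertex = 6, p_4 = 4. Add edge {4,6}. Now deg[6]=0, deg[4]=4.
Step 5: smallest deg-1 vertex = 7, p_5 = 4. Add edge {4,7}. Now deg[7]=0, deg[4]=3.
Step 6: smallest deg-1 vertex = 8, p_6 = 4. Add edge {4,8}. Now deg[8]=0, deg[4]=2.
Step 7: smallest deg-1 vertex = 9, p_7 = 2. Add edge {2,9}. Now deg[9]=0, deg[2]=1.
Step 8: smallest deg-1 vertex = 2, p_8 = 10. Add edge {2,10}. Now deg[2]=0, deg[10]=1.
Step 9: smallest deg-1 vertex = 10, p_9 = 4. Add edge {4,10}. Now deg[10]=0, deg[4]=1.
Final: two remaining deg-1 vertices are 4, 11. Add edge {4,11}.

Answer: 1 2
3 7
5 9
4 6
4 7
4 8
2 9
2 10
4 10
4 11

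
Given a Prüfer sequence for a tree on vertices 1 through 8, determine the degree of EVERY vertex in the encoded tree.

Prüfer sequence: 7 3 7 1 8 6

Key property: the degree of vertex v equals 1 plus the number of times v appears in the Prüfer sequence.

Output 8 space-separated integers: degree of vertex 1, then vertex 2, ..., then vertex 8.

p_1 = 7: count[7] becomes 1
p_2 = 3: count[3] becomes 1
p_3 = 7: count[7] becomes 2
p_4 = 1: count[1] becomes 1
p_5 = 8: count[8] becomes 1
p_6 = 6: count[6] becomes 1
Degrees (1 + count): deg[1]=1+1=2, deg[2]=1+0=1, deg[3]=1+1=2, deg[4]=1+0=1, deg[5]=1+0=1, deg[6]=1+1=2, deg[7]=1+2=3, deg[8]=1+1=2

Answer: 2 1 2 1 1 2 3 2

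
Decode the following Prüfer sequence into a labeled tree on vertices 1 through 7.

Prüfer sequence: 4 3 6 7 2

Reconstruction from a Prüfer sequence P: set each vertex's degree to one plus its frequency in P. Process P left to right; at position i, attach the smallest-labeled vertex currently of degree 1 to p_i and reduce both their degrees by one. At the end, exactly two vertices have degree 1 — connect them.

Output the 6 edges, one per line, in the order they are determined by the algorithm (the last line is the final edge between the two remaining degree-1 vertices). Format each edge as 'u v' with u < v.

Initial degrees: {1:1, 2:2, 3:2, 4:2, 5:1, 6:2, 7:2}
Step 1: smallest deg-1 vertex = 1, p_1 = 4. Add edge {1,4}. Now deg[1]=0, deg[4]=1.
Step 2: smallest deg-1 vertex = 4, p_2 = 3. Add edge {3,4}. Now deg[4]=0, deg[3]=1.
Step 3: smallest deg-1 vertex = 3, p_3 = 6. Add edge {3,6}. Now deg[3]=0, deg[6]=1.
Step 4: smallest deg-1 vertex = 5, p_4 = 7. Add edge {5,7}. Now deg[5]=0, deg[7]=1.
Step 5: smallest deg-1 vertex = 6, p_5 = 2. Add edge {2,6}. Now deg[6]=0, deg[2]=1.
Final: two remaining deg-1 vertices are 2, 7. Add edge {2,7}.

Answer: 1 4
3 4
3 6
5 7
2 6
2 7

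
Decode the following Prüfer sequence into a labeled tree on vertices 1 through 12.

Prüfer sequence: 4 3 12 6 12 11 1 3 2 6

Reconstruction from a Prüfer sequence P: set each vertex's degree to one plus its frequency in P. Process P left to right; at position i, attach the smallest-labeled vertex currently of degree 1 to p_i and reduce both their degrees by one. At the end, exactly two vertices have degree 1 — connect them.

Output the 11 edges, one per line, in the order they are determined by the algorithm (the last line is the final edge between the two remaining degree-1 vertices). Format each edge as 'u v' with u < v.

Initial degrees: {1:2, 2:2, 3:3, 4:2, 5:1, 6:3, 7:1, 8:1, 9:1, 10:1, 11:2, 12:3}
Step 1: smallest deg-1 vertex = 5, p_1 = 4. Add edge {4,5}. Now deg[5]=0, deg[4]=1.
Step 2: smallest deg-1 vertex = 4, p_2 = 3. Add edge {3,4}. Now deg[4]=0, deg[3]=2.
Step 3: smallest deg-1 vertex = 7, p_3 = 12. Add edge {7,12}. Now deg[7]=0, deg[12]=2.
Step 4: smallest deg-1 vertex = 8, p_4 = 6. Add edge {6,8}. Now deg[8]=0, deg[6]=2.
Step 5: smallest deg-1 vertex = 9, p_5 = 12. Add edge {9,12}. Now deg[9]=0, deg[12]=1.
Step 6: smallest deg-1 vertex = 10, p_6 = 11. Add edge {10,11}. Now deg[10]=0, deg[11]=1.
Step 7: smallest deg-1 vertex = 11, p_7 = 1. Add edge {1,11}. Now deg[11]=0, deg[1]=1.
Step 8: smallest deg-1 vertex = 1, p_8 = 3. Add edge {1,3}. Now deg[1]=0, deg[3]=1.
Step 9: smallest deg-1 vertex = 3, p_9 = 2. Add edge {2,3}. Now deg[3]=0, deg[2]=1.
Step 10: smallest deg-1 vertex = 2, p_10 = 6. Add edge {2,6}. Now deg[2]=0, deg[6]=1.
Final: two remaining deg-1 vertices are 6, 12. Add edge {6,12}.

Answer: 4 5
3 4
7 12
6 8
9 12
10 11
1 11
1 3
2 3
2 6
6 12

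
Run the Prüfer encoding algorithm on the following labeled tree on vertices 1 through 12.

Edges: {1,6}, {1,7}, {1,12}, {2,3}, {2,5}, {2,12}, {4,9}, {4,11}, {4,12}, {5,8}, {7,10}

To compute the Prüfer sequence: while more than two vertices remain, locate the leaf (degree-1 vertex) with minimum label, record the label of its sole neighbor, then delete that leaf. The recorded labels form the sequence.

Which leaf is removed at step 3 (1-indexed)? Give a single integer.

Step 1: current leaves = {3,6,8,9,10,11}. Remove leaf 3 (neighbor: 2).
Step 2: current leaves = {6,8,9,10,11}. Remove leaf 6 (neighbor: 1).
Step 3: current leaves = {8,9,10,11}. Remove leaf 8 (neighbor: 5).

Answer: 8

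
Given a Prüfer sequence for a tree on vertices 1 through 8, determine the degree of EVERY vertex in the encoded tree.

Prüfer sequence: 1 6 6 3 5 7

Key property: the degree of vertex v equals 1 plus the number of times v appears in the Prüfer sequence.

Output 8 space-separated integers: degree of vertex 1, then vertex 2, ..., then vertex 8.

Answer: 2 1 2 1 2 3 2 1

Derivation:
p_1 = 1: count[1] becomes 1
p_2 = 6: count[6] becomes 1
p_3 = 6: count[6] becomes 2
p_4 = 3: count[3] becomes 1
p_5 = 5: count[5] becomes 1
p_6 = 7: count[7] becomes 1
Degrees (1 + count): deg[1]=1+1=2, deg[2]=1+0=1, deg[3]=1+1=2, deg[4]=1+0=1, deg[5]=1+1=2, deg[6]=1+2=3, deg[7]=1+1=2, deg[8]=1+0=1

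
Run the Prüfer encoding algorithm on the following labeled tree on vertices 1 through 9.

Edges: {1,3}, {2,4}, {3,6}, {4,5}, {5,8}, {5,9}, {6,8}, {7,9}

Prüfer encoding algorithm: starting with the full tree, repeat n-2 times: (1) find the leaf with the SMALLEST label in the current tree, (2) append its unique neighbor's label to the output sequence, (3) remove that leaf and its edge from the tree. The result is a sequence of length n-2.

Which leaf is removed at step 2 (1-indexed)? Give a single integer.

Step 1: current leaves = {1,2,7}. Remove leaf 1 (neighbor: 3).
Step 2: current leaves = {2,3,7}. Remove leaf 2 (neighbor: 4).

Answer: 2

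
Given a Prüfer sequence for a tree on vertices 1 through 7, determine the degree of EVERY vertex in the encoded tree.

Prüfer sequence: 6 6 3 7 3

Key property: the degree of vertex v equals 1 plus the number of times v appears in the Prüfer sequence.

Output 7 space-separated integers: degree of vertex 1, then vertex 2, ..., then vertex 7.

Answer: 1 1 3 1 1 3 2

Derivation:
p_1 = 6: count[6] becomes 1
p_2 = 6: count[6] becomes 2
p_3 = 3: count[3] becomes 1
p_4 = 7: count[7] becomes 1
p_5 = 3: count[3] becomes 2
Degrees (1 + count): deg[1]=1+0=1, deg[2]=1+0=1, deg[3]=1+2=3, deg[4]=1+0=1, deg[5]=1+0=1, deg[6]=1+2=3, deg[7]=1+1=2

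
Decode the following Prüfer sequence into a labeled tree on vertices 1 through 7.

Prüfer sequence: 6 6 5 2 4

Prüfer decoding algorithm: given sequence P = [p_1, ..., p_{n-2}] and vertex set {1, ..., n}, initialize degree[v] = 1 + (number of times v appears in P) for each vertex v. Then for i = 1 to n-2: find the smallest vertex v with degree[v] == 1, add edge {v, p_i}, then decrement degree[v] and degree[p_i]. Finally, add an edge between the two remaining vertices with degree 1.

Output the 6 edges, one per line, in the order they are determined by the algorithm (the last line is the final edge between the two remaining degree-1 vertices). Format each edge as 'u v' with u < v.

Answer: 1 6
3 6
5 6
2 5
2 4
4 7

Derivation:
Initial degrees: {1:1, 2:2, 3:1, 4:2, 5:2, 6:3, 7:1}
Step 1: smallest deg-1 vertex = 1, p_1 = 6. Add edge {1,6}. Now deg[1]=0, deg[6]=2.
Step 2: smallest deg-1 vertex = 3, p_2 = 6. Add edge {3,6}. Now deg[3]=0, deg[6]=1.
Step 3: smallest deg-1 vertex = 6, p_3 = 5. Add edge {5,6}. Now deg[6]=0, deg[5]=1.
Step 4: smallest deg-1 vertex = 5, p_4 = 2. Add edge {2,5}. Now deg[5]=0, deg[2]=1.
Step 5: smallest deg-1 vertex = 2, p_5 = 4. Add edge {2,4}. Now deg[2]=0, deg[4]=1.
Final: two remaining deg-1 vertices are 4, 7. Add edge {4,7}.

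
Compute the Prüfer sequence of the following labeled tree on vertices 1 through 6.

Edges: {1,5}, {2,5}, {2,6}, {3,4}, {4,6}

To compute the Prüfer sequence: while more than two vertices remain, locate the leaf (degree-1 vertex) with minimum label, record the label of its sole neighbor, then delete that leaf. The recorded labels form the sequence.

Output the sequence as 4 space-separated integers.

Step 1: leaves = {1,3}. Remove smallest leaf 1, emit neighbor 5.
Step 2: leaves = {3,5}. Remove smallest leaf 3, emit neighbor 4.
Step 3: leaves = {4,5}. Remove smallest leaf 4, emit neighbor 6.
Step 4: leaves = {5,6}. Remove smallest leaf 5, emit neighbor 2.
Done: 2 vertices remain (2, 6). Sequence = [5 4 6 2]

Answer: 5 4 6 2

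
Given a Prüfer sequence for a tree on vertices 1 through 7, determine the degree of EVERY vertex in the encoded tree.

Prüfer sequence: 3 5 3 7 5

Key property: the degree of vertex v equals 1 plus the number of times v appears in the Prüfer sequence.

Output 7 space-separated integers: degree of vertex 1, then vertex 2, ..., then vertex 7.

Answer: 1 1 3 1 3 1 2

Derivation:
p_1 = 3: count[3] becomes 1
p_2 = 5: count[5] becomes 1
p_3 = 3: count[3] becomes 2
p_4 = 7: count[7] becomes 1
p_5 = 5: count[5] becomes 2
Degrees (1 + count): deg[1]=1+0=1, deg[2]=1+0=1, deg[3]=1+2=3, deg[4]=1+0=1, deg[5]=1+2=3, deg[6]=1+0=1, deg[7]=1+1=2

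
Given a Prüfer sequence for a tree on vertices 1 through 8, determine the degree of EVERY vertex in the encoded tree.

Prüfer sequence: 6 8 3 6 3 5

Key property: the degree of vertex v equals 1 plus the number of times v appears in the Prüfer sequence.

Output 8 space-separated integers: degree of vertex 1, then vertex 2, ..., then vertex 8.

p_1 = 6: count[6] becomes 1
p_2 = 8: count[8] becomes 1
p_3 = 3: count[3] becomes 1
p_4 = 6: count[6] becomes 2
p_5 = 3: count[3] becomes 2
p_6 = 5: count[5] becomes 1
Degrees (1 + count): deg[1]=1+0=1, deg[2]=1+0=1, deg[3]=1+2=3, deg[4]=1+0=1, deg[5]=1+1=2, deg[6]=1+2=3, deg[7]=1+0=1, deg[8]=1+1=2

Answer: 1 1 3 1 2 3 1 2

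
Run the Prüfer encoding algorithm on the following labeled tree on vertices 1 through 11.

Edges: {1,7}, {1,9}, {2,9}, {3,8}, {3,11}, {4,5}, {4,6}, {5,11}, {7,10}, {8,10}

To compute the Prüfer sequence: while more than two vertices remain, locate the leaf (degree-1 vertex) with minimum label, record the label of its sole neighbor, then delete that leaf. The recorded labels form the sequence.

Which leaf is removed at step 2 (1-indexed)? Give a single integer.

Step 1: current leaves = {2,6}. Remove leaf 2 (neighbor: 9).
Step 2: current leaves = {6,9}. Remove leaf 6 (neighbor: 4).

Answer: 6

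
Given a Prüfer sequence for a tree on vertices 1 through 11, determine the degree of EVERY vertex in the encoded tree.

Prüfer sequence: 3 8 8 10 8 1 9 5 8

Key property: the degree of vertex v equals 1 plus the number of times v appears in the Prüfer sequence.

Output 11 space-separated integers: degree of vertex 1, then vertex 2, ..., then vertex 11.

p_1 = 3: count[3] becomes 1
p_2 = 8: count[8] becomes 1
p_3 = 8: count[8] becomes 2
p_4 = 10: count[10] becomes 1
p_5 = 8: count[8] becomes 3
p_6 = 1: count[1] becomes 1
p_7 = 9: count[9] becomes 1
p_8 = 5: count[5] becomes 1
p_9 = 8: count[8] becomes 4
Degrees (1 + count): deg[1]=1+1=2, deg[2]=1+0=1, deg[3]=1+1=2, deg[4]=1+0=1, deg[5]=1+1=2, deg[6]=1+0=1, deg[7]=1+0=1, deg[8]=1+4=5, deg[9]=1+1=2, deg[10]=1+1=2, deg[11]=1+0=1

Answer: 2 1 2 1 2 1 1 5 2 2 1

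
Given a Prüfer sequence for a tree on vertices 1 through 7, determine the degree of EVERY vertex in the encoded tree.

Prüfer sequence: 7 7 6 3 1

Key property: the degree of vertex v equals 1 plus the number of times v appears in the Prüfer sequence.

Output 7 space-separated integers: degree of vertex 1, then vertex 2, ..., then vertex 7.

p_1 = 7: count[7] becomes 1
p_2 = 7: count[7] becomes 2
p_3 = 6: count[6] becomes 1
p_4 = 3: count[3] becomes 1
p_5 = 1: count[1] becomes 1
Degrees (1 + count): deg[1]=1+1=2, deg[2]=1+0=1, deg[3]=1+1=2, deg[4]=1+0=1, deg[5]=1+0=1, deg[6]=1+1=2, deg[7]=1+2=3

Answer: 2 1 2 1 1 2 3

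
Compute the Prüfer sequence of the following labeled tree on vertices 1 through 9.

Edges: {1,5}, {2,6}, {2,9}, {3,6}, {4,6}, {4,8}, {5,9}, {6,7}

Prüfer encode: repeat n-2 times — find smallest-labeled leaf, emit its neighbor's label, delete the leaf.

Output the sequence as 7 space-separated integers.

Answer: 5 6 9 6 4 6 2

Derivation:
Step 1: leaves = {1,3,7,8}. Remove smallest leaf 1, emit neighbor 5.
Step 2: leaves = {3,5,7,8}. Remove smallest leaf 3, emit neighbor 6.
Step 3: leaves = {5,7,8}. Remove smallest leaf 5, emit neighbor 9.
Step 4: leaves = {7,8,9}. Remove smallest leaf 7, emit neighbor 6.
Step 5: leaves = {8,9}. Remove smallest leaf 8, emit neighbor 4.
Step 6: leaves = {4,9}. Remove smallest leaf 4, emit neighbor 6.
Step 7: leaves = {6,9}. Remove smallest leaf 6, emit neighbor 2.
Done: 2 vertices remain (2, 9). Sequence = [5 6 9 6 4 6 2]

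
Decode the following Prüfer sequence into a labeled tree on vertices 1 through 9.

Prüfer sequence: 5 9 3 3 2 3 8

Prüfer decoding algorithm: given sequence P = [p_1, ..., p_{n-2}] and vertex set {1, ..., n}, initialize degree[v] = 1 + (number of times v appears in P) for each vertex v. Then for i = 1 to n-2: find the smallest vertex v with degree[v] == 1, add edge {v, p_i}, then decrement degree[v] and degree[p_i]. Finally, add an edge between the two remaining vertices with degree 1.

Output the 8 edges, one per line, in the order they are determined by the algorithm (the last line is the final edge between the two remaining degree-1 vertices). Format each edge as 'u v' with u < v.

Answer: 1 5
4 9
3 5
3 6
2 7
2 3
3 8
8 9

Derivation:
Initial degrees: {1:1, 2:2, 3:4, 4:1, 5:2, 6:1, 7:1, 8:2, 9:2}
Step 1: smallest deg-1 vertex = 1, p_1 = 5. Add edge {1,5}. Now deg[1]=0, deg[5]=1.
Step 2: smallest deg-1 vertex = 4, p_2 = 9. Add edge {4,9}. Now deg[4]=0, deg[9]=1.
Step 3: smallest deg-1 vertex = 5, p_3 = 3. Add edge {3,5}. Now deg[5]=0, deg[3]=3.
Step 4: smallest deg-1 vertex = 6, p_4 = 3. Add edge {3,6}. Now deg[6]=0, deg[3]=2.
Step 5: smallest deg-1 vertex = 7, p_5 = 2. Add edge {2,7}. Now deg[7]=0, deg[2]=1.
Step 6: smallest deg-1 vertex = 2, p_6 = 3. Add edge {2,3}. Now deg[2]=0, deg[3]=1.
Step 7: smallest deg-1 vertex = 3, p_7 = 8. Add edge {3,8}. Now deg[3]=0, deg[8]=1.
Final: two remaining deg-1 vertices are 8, 9. Add edge {8,9}.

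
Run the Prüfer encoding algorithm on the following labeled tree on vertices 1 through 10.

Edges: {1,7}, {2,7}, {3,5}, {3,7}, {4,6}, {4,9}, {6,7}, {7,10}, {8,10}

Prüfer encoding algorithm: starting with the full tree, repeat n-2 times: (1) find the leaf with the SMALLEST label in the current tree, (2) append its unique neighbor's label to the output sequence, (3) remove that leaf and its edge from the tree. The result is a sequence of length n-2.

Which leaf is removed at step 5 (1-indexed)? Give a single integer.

Answer: 8

Derivation:
Step 1: current leaves = {1,2,5,8,9}. Remove leaf 1 (neighbor: 7).
Step 2: current leaves = {2,5,8,9}. Remove leaf 2 (neighbor: 7).
Step 3: current leaves = {5,8,9}. Remove leaf 5 (neighbor: 3).
Step 4: current leaves = {3,8,9}. Remove leaf 3 (neighbor: 7).
Step 5: current leaves = {8,9}. Remove leaf 8 (neighbor: 10).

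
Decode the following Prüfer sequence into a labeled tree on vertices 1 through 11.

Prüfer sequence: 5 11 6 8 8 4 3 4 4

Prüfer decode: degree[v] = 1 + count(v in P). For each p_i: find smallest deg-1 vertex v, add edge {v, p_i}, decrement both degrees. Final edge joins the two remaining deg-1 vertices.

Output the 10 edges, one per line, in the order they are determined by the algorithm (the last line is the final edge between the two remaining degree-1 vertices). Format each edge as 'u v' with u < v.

Answer: 1 5
2 11
5 6
6 8
7 8
4 8
3 9
3 4
4 10
4 11

Derivation:
Initial degrees: {1:1, 2:1, 3:2, 4:4, 5:2, 6:2, 7:1, 8:3, 9:1, 10:1, 11:2}
Step 1: smallest deg-1 vertex = 1, p_1 = 5. Add edge {1,5}. Now deg[1]=0, deg[5]=1.
Step 2: smallest deg-1 vertex = 2, p_2 = 11. Add edge {2,11}. Now deg[2]=0, deg[11]=1.
Step 3: smallest deg-1 vertex = 5, p_3 = 6. Add edge {5,6}. Now deg[5]=0, deg[6]=1.
Step 4: smallest deg-1 vertex = 6, p_4 = 8. Add edge {6,8}. Now deg[6]=0, deg[8]=2.
Step 5: smallest deg-1 vertex = 7, p_5 = 8. Add edge {7,8}. Now deg[7]=0, deg[8]=1.
Step 6: smallest deg-1 vertex = 8, p_6 = 4. Add edge {4,8}. Now deg[8]=0, deg[4]=3.
Step 7: smallest deg-1 vertex = 9, p_7 = 3. Add edge {3,9}. Now deg[9]=0, deg[3]=1.
Step 8: smallest deg-1 vertex = 3, p_8 = 4. Add edge {3,4}. Now deg[3]=0, deg[4]=2.
Step 9: smallest deg-1 vertex = 10, p_9 = 4. Add edge {4,10}. Now deg[10]=0, deg[4]=1.
Final: two remaining deg-1 vertices are 4, 11. Add edge {4,11}.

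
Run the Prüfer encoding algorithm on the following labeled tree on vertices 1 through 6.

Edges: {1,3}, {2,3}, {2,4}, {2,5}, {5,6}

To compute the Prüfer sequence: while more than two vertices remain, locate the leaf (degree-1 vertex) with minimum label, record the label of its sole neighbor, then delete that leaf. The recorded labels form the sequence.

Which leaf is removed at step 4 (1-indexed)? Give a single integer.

Step 1: current leaves = {1,4,6}. Remove leaf 1 (neighbor: 3).
Step 2: current leaves = {3,4,6}. Remove leaf 3 (neighbor: 2).
Step 3: current leaves = {4,6}. Remove leaf 4 (neighbor: 2).
Step 4: current leaves = {2,6}. Remove leaf 2 (neighbor: 5).

Answer: 2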